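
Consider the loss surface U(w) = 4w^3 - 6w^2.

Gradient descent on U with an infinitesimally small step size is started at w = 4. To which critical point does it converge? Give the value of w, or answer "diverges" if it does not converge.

1

U'(w) = 12w(w - 1), so U'(4) = 144.
Gradient descent moves in the -U' direction, i.e. w is decreasing.
The nearest critical point in that direction is w = 1, where U'' = 12 > 0 (a local minimum). The iterate converges there.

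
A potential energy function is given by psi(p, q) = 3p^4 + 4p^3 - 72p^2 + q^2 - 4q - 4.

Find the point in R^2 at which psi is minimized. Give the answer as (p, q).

(-4, 2)

psi(p,q) separates as A(p) + B(q) − 4, so its minimum is min A + min B − 4.
A'(p) = 12p(p - 3)(p + 4) vanishes at p ∈ {-4, 0, 3}; B'(q) = 2q - 4 vanishes at q ∈ {2}.
Local minima of A (where A''>0): A(-4)=-640, A(3)=-297. Local minima of B: B(2)=-4.
So the global minimum of psi is A(-4) + B(2) − 4 = -640 − 4 − 4 = -648, attained at (-4, 2).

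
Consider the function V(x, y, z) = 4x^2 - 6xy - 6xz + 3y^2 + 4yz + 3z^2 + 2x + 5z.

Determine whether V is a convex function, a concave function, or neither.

convex

V is quadratic, so its Hessian is the constant matrix H = [[8, -6, -6], [-6, 6, 4], [-6, 4, 6]].
Leading principal minors: 8, 12, 16.
All positive ⇒ H ≻ 0 ⇒ convex.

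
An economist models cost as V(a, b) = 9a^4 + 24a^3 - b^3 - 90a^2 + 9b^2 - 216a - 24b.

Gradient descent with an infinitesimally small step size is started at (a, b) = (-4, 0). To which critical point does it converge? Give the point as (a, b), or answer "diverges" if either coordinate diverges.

V is separable, so gradient descent decouples: a follows -∂V/∂a, b follows -∂V/∂b.
∂V/∂a = 36(a - 2)(a + 1)(a + 3); at a=-4 this is -648, so a increases.
∂V/∂b = -3(b - 4)(b - 2); at b=0 this is -24, so b increases.
a converges to its nearest critical value -3 (a local min of the a-part); b converges to 2. The iterate converges to (-3, 2).

(-3, 2)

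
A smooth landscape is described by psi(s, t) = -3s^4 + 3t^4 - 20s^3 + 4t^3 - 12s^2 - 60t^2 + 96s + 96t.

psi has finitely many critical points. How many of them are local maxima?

2

psi separates as a function of s plus a function of t, so ∇psi=0 decouples.
∂psi/∂s = -12(s - 1)(s + 2)(s + 4) = 0 at s ∈ {-4, -2, 1}; ∂psi/∂t = 12(t - 2)(t - 1)(t + 4) = 0 at t ∈ {-4, 1, 2}.
The Hessian is diagonal: diag(psi_ss, psi_tt). Second derivatives: psi_ss(-4)=-120, psi_ss(-2)=72, psi_ss(1)=-180; psi_tt(-4)=360, psi_tt(1)=-60, psi_tt(2)=72.
Local maxima occur where both diagonal entries negative: (-4, 1), (1, 1). Count: 2.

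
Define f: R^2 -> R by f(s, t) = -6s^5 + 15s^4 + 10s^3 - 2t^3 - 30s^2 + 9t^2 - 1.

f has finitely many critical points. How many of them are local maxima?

2

f separates as a function of s plus a function of t, so ∇f=0 decouples.
∂f/∂s = -30s(s - 2)(s - 1)(s + 1) = 0 at s ∈ {-1, 0, 1, 2}; ∂f/∂t = -6t(t - 3) = 0 at t ∈ {0, 3}.
The Hessian is diagonal: diag(f_ss, f_tt). Second derivatives: f_ss(-1)=180, f_ss(0)=-60, f_ss(1)=60, f_ss(2)=-180; f_tt(0)=18, f_tt(3)=-18.
Local maxima occur where both diagonal entries negative: (0, 3), (2, 3). Count: 2.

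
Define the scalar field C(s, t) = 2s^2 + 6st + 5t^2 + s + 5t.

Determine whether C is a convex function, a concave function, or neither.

convex

C is quadratic, so its Hessian is the constant matrix H = [[4, 6], [6, 10]].
det(H) = 4, tr(H) = 14.
det(H) > 0 and tr(H) > 0, so H is positive definite everywhere: convex.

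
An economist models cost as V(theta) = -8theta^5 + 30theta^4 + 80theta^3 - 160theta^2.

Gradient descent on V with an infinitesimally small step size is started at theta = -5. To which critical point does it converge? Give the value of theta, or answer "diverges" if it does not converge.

-2

V'(theta) = -40theta(theta - 4)(theta - 1)(theta + 2), so V'(-5) = -32400.
Gradient descent moves in the -V' direction, i.e. theta is increasing.
The nearest critical point in that direction is theta = -2, where V'' = 1440 > 0 (a local minimum). The iterate converges there.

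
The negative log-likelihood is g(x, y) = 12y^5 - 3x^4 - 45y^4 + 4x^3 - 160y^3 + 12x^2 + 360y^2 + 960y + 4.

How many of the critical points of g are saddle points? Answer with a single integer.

6

g separates as a function of x plus a function of y, so ∇g=0 decouples.
∂g/∂x = -12x(x - 2)(x + 1) = 0 at x ∈ {-1, 0, 2}; ∂g/∂y = 60(y - 4)(y - 2)(y + 1)(y + 2) = 0 at y ∈ {-2, -1, 2, 4}.
The Hessian is diagonal: diag(g_xx, g_yy). Second derivatives: g_xx(-1)=-36, g_xx(0)=24, g_xx(2)=-72; g_yy(-2)=-1440, g_yy(-1)=900, g_yy(2)=-1440, g_yy(4)=3600.
Saddle points occur where the two diagonal entries have opposite signs: (-1, -1), (-1, 4), (0, -2), (0, 2), (2, -1), (2, 4). Count: 6.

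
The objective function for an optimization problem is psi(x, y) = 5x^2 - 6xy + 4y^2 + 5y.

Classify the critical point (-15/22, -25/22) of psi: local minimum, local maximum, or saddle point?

local minimum

The Hessian of psi is constant: H = [[10, -6], [-6, 8]].
det(H) = 10·8 − (-6)² = 44.
det(H) > 0 and tr(H) = 18 > 0, so H is positive definite and the point is a local minimum.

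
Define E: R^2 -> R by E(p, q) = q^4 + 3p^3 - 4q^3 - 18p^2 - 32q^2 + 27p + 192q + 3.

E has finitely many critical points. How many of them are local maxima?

E separates as a function of p plus a function of q, so ∇E=0 decouples.
∂E/∂p = 9(p - 3)(p - 1) = 0 at p ∈ {1, 3}; ∂E/∂q = 4(q - 4)(q - 3)(q + 4) = 0 at q ∈ {-4, 3, 4}.
The Hessian is diagonal: diag(E_pp, E_qq). Second derivatives: E_pp(1)=-18, E_pp(3)=18; E_qq(-4)=224, E_qq(3)=-28, E_qq(4)=32.
Local maxima occur where both diagonal entries negative: (1, 3). Count: 1.

1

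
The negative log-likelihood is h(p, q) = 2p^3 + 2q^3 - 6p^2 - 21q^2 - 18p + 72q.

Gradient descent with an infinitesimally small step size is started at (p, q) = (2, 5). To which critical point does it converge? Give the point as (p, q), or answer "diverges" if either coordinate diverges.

(3, 4)

h is separable, so gradient descent decouples: p follows -∂h/∂p, q follows -∂h/∂q.
∂h/∂p = 6(p - 3)(p + 1); at p=2 this is -18, so p increases.
∂h/∂q = 6(q - 4)(q - 3); at q=5 this is 12, so q decreases.
p converges to its nearest critical value 3 (a local min of the p-part); q converges to 4. The iterate converges to (3, 4).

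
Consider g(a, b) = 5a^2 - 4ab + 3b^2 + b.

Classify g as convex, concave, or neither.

g is quadratic, so its Hessian is the constant matrix H = [[10, -4], [-4, 6]].
det(H) = 44, tr(H) = 16.
det(H) > 0 and tr(H) > 0, so H is positive definite everywhere: convex.

convex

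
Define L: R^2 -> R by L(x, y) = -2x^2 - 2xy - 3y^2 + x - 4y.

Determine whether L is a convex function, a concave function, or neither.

L is quadratic, so its Hessian is the constant matrix H = [[-4, -2], [-2, -6]].
det(H) = 20, tr(H) = -10.
det(H) > 0 and tr(H) < 0, so H is negative definite everywhere: concave.

concave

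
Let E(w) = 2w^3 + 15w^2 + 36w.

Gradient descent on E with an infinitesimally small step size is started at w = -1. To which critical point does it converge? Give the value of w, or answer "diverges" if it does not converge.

E'(w) = 6(w + 2)(w + 3), so E'(-1) = 12.
Gradient descent moves in the -E' direction, i.e. w is decreasing.
The nearest critical point in that direction is w = -2, where E'' = 6 > 0 (a local minimum). The iterate converges there.

-2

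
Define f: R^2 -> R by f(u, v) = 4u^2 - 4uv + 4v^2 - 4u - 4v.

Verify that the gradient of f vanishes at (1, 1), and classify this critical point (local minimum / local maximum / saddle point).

∇f = (8u - 4v - 4, -4u + 8v - 4); substituting (1, 1) gives ∇f = (0, 0), so (1, 1) is indeed a critical point.
The Hessian of f is constant: H = [[8, -4], [-4, 8]].
det(H) = 8·8 − (-4)² = 48.
det(H) > 0 and tr(H) = 16 > 0, so H is positive definite and the point is a local minimum.

local minimum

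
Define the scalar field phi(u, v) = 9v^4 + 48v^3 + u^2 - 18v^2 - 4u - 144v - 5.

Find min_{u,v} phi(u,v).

phi(u,v) separates as P(u) + Q(v) − 5, so its minimum is min P + min Q − 5.
P'(u) = 2u - 4 vanishes at u ∈ {2}; Q'(v) = 36(v - 1)(v + 1)(v + 4) vanishes at v ∈ {-4, -1, 1}.
Local minima of P (where P''>0): P(2)=-4. Local minima of Q: Q(-4)=-480, Q(1)=-105.
So the global minimum of phi is P(2) + Q(-4) − 5 = -4 − 480 − 5 = -489, attained at (2, -4).

-489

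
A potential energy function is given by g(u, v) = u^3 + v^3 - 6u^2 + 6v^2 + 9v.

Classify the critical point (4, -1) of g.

local minimum

The mixed partial ∂²g/∂u∂v is 0, so the Hessian at any point is diag(g_uu, g_vv) = diag(6(u - 2), 6(v + 2)).
At (4, -1): H = diag(12, 6).
Both eigenvalues are positive, so H is positive definite: a local minimum.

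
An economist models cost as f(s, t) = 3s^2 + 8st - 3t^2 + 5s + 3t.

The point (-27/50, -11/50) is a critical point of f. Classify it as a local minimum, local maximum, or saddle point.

The Hessian of f is constant: H = [[6, 8], [8, -6]].
det(H) = 6·(-6) − 8² = -100.
Since det(H) < 0, H is indefinite and the critical point is a saddle point.

saddle point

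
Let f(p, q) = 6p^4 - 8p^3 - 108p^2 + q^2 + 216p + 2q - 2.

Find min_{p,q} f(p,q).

-921

f(p,q) separates as A(p) + B(q) − 2, so its minimum is min A + min B − 2.
A'(p) = 24(p - 3)(p - 1)(p + 3) vanishes at p ∈ {-3, 1, 3}; B'(q) = 2q + 2 vanishes at q ∈ {-1}.
Local minima of A (where A''>0): A(-3)=-918, A(3)=-54. Local minima of B: B(-1)=-1.
So the global minimum of f is A(-3) + B(-1) − 2 = -918 − 1 − 2 = -921, attained at (-3, -1).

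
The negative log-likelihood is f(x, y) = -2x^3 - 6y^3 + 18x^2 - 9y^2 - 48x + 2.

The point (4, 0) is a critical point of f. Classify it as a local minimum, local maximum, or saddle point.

The mixed partial ∂²f/∂x∂y is 0, so the Hessian at any point is diag(f_xx, f_yy) = diag(12(-x + 3), -18(2y + 1)).
At (4, 0): H = diag(-12, -18).
Both eigenvalues are negative, so H is negative definite: a local maximum.

local maximum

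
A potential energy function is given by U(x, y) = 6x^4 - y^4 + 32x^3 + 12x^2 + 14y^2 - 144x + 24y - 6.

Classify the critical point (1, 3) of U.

The mixed partial ∂²U/∂x∂y is 0, so the Hessian at any point is diag(U_xx, U_yy) = diag(24(3x^2 + 8x + 1), 4(-3y^2 + 7)).
At (1, 3): H = diag(288, -80).
The eigenvalues have opposite signs, so H is indefinite: a saddle point.

saddle point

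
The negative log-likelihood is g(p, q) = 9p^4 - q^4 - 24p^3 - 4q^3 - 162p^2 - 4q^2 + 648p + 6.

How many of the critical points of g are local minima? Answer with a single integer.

2

g separates as a function of p plus a function of q, so ∇g=0 decouples.
∂g/∂p = 36(p - 3)(p - 2)(p + 3) = 0 at p ∈ {-3, 2, 3}; ∂g/∂q = -4q(q + 1)(q + 2) = 0 at q ∈ {-2, -1, 0}.
The Hessian is diagonal: diag(g_pp, g_qq). Second derivatives: g_pp(-3)=1080, g_pp(2)=-180, g_pp(3)=216; g_qq(-2)=-8, g_qq(-1)=4, g_qq(0)=-8.
Local minima occur where both diagonal entries positive: (-3, -1), (3, -1). Count: 2.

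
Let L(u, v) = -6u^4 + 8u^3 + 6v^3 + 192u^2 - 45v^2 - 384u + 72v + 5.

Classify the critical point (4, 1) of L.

local maximum

The mixed partial ∂²L/∂u∂v is 0, so the Hessian at any point is diag(L_uu, L_vv) = diag(24(-3u^2 + 2u + 16), 18(2v - 5)).
At (4, 1): H = diag(-576, -54).
Both eigenvalues are negative, so H is negative definite: a local maximum.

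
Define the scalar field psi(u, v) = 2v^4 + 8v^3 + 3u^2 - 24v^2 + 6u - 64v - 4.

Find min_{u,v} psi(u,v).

psi(u,v) separates as P(u) + Q(v) − 4, so its minimum is min P + min Q − 4.
P'(u) = 6u + 6 vanishes at u ∈ {-1}; Q'(v) = 8(v - 2)(v + 1)(v + 4) vanishes at v ∈ {-4, -1, 2}.
Local minima of P (where P''>0): P(-1)=-3. Local minima of Q: Q(-4)=-128, Q(2)=-128.
So the global minimum of psi is P(-1) + Q(-4) − 4 = -3 − 128 − 4 = -135, attained at (-1, -4).

-135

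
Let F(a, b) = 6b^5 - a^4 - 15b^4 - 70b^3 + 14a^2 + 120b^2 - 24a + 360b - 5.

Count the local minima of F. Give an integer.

F separates as a function of a plus a function of b, so ∇F=0 decouples.
∂F/∂a = -4(a - 2)(a - 1)(a + 3) = 0 at a ∈ {-3, 1, 2}; ∂F/∂b = 30(b - 3)(b - 2)(b + 1)(b + 2) = 0 at b ∈ {-2, -1, 2, 3}.
The Hessian is diagonal: diag(F_aa, F_bb). Second derivatives: F_aa(-3)=-80, F_aa(1)=16, F_aa(2)=-20; F_bb(-2)=-600, F_bb(-1)=360, F_bb(2)=-360, F_bb(3)=600.
Local minima occur where both diagonal entries positive: (1, -1), (1, 3). Count: 2.

2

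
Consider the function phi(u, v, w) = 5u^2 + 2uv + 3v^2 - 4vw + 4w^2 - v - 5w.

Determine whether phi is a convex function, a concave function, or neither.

convex

phi is quadratic, so its Hessian is the constant matrix H = [[10, 2, 0], [2, 6, -4], [0, -4, 8]].
Leading principal minors: 10, 56, 288.
All positive ⇒ H ≻ 0 ⇒ convex.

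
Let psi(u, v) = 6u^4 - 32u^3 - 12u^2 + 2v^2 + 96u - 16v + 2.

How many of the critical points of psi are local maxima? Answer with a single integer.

0

psi separates as a function of u plus a function of v, so ∇psi=0 decouples.
∂psi/∂u = 24(u - 4)(u - 1)(u + 1) = 0 at u ∈ {-1, 1, 4}; ∂psi/∂v = 4(v - 4) = 0 at v ∈ {4}.
The Hessian is diagonal: diag(psi_uu, psi_vv). Second derivatives: psi_uu(-1)=240, psi_uu(1)=-144, psi_uu(4)=360; psi_vv(4)=4.
Local maxima occur where both diagonal entries negative: none. Count: 0.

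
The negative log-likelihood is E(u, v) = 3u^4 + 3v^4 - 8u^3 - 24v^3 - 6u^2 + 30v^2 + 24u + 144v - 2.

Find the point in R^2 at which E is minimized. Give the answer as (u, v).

(-1, -1)

E(u,v) separates as P(u) + Q(v) − 2, so its minimum is min P + min Q − 2.
P'(u) = 12(u - 2)(u - 1)(u + 1) vanishes at u ∈ {-1, 1, 2}; Q'(v) = 12(v - 4)(v - 3)(v + 1) vanishes at v ∈ {-1, 3, 4}.
Local minima of P (where P''>0): P(-1)=-19, P(2)=8. Local minima of Q: Q(-1)=-87, Q(4)=288.
So the global minimum of E is P(-1) + Q(-1) − 2 = -19 − 87 − 2 = -108, attained at (-1, -1).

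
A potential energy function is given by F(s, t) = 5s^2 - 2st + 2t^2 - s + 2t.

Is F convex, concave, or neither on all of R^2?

F is quadratic, so its Hessian is the constant matrix H = [[10, -2], [-2, 4]].
det(H) = 36, tr(H) = 14.
det(H) > 0 and tr(H) > 0, so H is positive definite everywhere: convex.

convex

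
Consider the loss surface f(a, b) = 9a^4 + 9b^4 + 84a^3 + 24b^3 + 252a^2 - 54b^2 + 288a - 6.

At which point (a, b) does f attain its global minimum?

(-4, -3)

f(a,b) separates as P(a) + Q(b) − 6, so its minimum is min P + min Q − 6.
P'(a) = 36(a + 1)(a + 2)(a + 4) vanishes at a ∈ {-4, -2, -1}; Q'(b) = 36b(b - 1)(b + 3) vanishes at b ∈ {-3, 0, 1}.
Local minima of P (where P''>0): P(-4)=-192, P(-1)=-111. Local minima of Q: Q(-3)=-405, Q(1)=-21.
So the global minimum of f is P(-4) + Q(-3) − 6 = -192 − 405 − 6 = -603, attained at (-4, -3).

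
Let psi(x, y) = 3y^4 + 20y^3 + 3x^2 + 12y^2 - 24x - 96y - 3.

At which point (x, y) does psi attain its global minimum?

psi(x,y) separates as P(x) + Q(y) − 3, so its minimum is min P + min Q − 3.
P'(x) = 6x - 24 vanishes at x ∈ {4}; Q'(y) = 12(y - 1)(y + 2)(y + 4) vanishes at y ∈ {-4, -2, 1}.
Local minima of P (where P''>0): P(4)=-48. Local minima of Q: Q(-4)=64, Q(1)=-61.
So the global minimum of psi is P(4) + Q(1) − 3 = -48 − 61 − 3 = -112, attained at (4, 1).

(4, 1)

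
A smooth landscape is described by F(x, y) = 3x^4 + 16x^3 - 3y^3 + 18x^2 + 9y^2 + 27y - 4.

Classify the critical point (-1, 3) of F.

local maximum

The mixed partial ∂²F/∂x∂y is 0, so the Hessian at any point is diag(F_xx, F_yy) = diag(12(3x^2 + 8x + 3), 18(-y + 1)).
At (-1, 3): H = diag(-24, -36).
Both eigenvalues are negative, so H is negative definite: a local maximum.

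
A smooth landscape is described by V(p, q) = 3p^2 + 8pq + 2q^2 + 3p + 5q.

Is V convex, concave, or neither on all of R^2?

neither

V is quadratic, so its Hessian is the constant matrix H = [[6, 8], [8, 4]].
det(H) = -40, tr(H) = 10.
det(H) < 0, so H is indefinite: neither convex nor concave.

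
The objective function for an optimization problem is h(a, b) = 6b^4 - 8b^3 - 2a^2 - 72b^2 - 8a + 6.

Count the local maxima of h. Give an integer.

h separates as a function of a plus a function of b, so ∇h=0 decouples.
∂h/∂a = -4(a + 2) = 0 at a ∈ {-2}; ∂h/∂b = 24b(b - 3)(b + 2) = 0 at b ∈ {-2, 0, 3}.
The Hessian is diagonal: diag(h_aa, h_bb). Second derivatives: h_aa(-2)=-4; h_bb(-2)=240, h_bb(0)=-144, h_bb(3)=360.
Local maxima occur where both diagonal entries negative: (-2, 0). Count: 1.

1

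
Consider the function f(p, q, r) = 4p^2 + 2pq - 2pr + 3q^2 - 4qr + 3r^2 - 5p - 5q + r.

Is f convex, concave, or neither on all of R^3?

convex

f is quadratic, so its Hessian is the constant matrix H = [[8, 2, -2], [2, 6, -4], [-2, -4, 6]].
Leading principal minors: 8, 44, 144.
All positive ⇒ H ≻ 0 ⇒ convex.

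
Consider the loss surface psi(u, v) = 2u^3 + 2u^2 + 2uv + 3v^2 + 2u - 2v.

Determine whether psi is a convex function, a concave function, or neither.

The term 2u^3 is cubic, so the Hessian is not constant.
∂²psi/∂u² = 12u + 4, which takes both signs as u varies (negative for sufficiently negative u). A diagonal entry of the Hessian changing sign means the Hessian is neither positive- nor negative-semidefinite on all of R^2.

neither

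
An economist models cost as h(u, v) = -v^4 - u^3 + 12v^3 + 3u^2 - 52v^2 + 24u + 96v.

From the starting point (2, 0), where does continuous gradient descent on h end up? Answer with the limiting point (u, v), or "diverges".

h is separable, so gradient descent decouples: u follows -∂h/∂u, v follows -∂h/∂v.
∂h/∂u = -3(u - 4)(u + 2); at u=2 this is 24, so u decreases.
∂h/∂v = -4(v - 4)(v - 3)(v - 2); at v=0 this is 96, so v decreases.
The v-coordinate has no critical point in that direction and runs off to infinity.

diverges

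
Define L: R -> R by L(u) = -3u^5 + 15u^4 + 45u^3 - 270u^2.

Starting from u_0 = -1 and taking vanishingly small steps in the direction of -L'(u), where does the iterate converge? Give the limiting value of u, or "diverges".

-3

L'(u) = -15u(u - 4)(u - 3)(u + 3), so L'(-1) = 600.
Gradient descent moves in the -L' direction, i.e. u is decreasing.
The nearest critical point in that direction is u = -3, where L'' = 1890 > 0 (a local minimum). The iterate converges there.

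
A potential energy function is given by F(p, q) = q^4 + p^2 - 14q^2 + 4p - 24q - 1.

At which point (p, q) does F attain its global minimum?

F(p,q) separates as A(p) + B(q) − 1, so its minimum is min A + min B − 1.
A'(p) = 2p + 4 vanishes at p ∈ {-2}; B'(q) = 4(q - 3)(q + 1)(q + 2) vanishes at q ∈ {-2, -1, 3}.
Local minima of A (where A''>0): A(-2)=-4. Local minima of B: B(-2)=8, B(3)=-117.
So the global minimum of F is A(-2) + B(3) − 1 = -4 − 117 − 1 = -122, attained at (-2, 3).

(-2, 3)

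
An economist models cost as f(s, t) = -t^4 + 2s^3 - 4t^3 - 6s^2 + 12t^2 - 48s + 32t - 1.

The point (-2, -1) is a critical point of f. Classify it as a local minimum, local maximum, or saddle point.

The mixed partial ∂²f/∂s∂t is 0, so the Hessian at any point is diag(f_ss, f_tt) = diag(12(s - 1), 12(-t^2 - 2t + 2)).
At (-2, -1): H = diag(-36, 36).
The eigenvalues have opposite signs, so H is indefinite: a saddle point.

saddle point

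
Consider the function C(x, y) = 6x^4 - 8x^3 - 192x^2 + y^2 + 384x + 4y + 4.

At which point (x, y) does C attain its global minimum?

C(x,y) separates as P(x) + Q(y) + 4, so its minimum is min P + min Q + 4.
P'(x) = 24(x - 4)(x - 1)(x + 4) vanishes at x ∈ {-4, 1, 4}; Q'(y) = 2y + 4 vanishes at y ∈ {-2}.
Local minima of P (where P''>0): P(-4)=-2560, P(4)=-512. Local minima of Q: Q(-2)=-4.
So the global minimum of C is P(-4) + Q(-2) + 4 = -2560 − 4 + 4 = -2560, attained at (-4, -2).

(-4, -2)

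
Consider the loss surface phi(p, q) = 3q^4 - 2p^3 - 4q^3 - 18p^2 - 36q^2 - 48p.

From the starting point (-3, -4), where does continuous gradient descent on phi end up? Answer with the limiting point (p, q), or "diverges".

(-4, -2)

phi is separable, so gradient descent decouples: p follows -∂phi/∂p, q follows -∂phi/∂q.
∂phi/∂p = -6(p + 2)(p + 4); at p=-3 this is 6, so p decreases.
∂phi/∂q = 12q(q - 3)(q + 2); at q=-4 this is -672, so q increases.
p converges to its nearest critical value -4 (a local min of the p-part); q converges to -2. The iterate converges to (-4, -2).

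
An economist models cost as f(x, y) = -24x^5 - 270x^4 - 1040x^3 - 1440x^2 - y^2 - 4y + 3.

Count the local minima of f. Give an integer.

0

f separates as a function of x plus a function of y, so ∇f=0 decouples.
∂f/∂x = -120x(x + 2)(x + 3)(x + 4) = 0 at x ∈ {-4, -3, -2, 0}; ∂f/∂y = -2(y + 2) = 0 at y ∈ {-2}.
The Hessian is diagonal: diag(f_xx, f_yy). Second derivatives: f_xx(-4)=960, f_xx(-3)=-360, f_xx(-2)=480, f_xx(0)=-2880; f_yy(-2)=-2.
Local minima occur where both diagonal entries positive: none. Count: 0.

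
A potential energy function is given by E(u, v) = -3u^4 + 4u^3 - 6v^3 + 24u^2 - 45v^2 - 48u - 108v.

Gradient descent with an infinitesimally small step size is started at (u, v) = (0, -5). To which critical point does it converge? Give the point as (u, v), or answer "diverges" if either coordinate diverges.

(1, -3)

E is separable, so gradient descent decouples: u follows -∂E/∂u, v follows -∂E/∂v.
∂E/∂u = -12(u - 2)(u - 1)(u + 2); at u=0 this is -48, so u increases.
∂E/∂v = -18(v + 2)(v + 3); at v=-5 this is -108, so v increases.
u converges to its nearest critical value 1 (a local min of the u-part); v converges to -3. The iterate converges to (1, -3).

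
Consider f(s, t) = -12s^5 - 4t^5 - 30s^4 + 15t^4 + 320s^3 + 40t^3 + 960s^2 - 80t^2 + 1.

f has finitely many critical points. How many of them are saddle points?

f separates as a function of s plus a function of t, so ∇f=0 decouples.
∂f/∂s = -60s(s - 4)(s + 2)(s + 4) = 0 at s ∈ {-4, -2, 0, 4}; ∂f/∂t = -20t(t - 4)(t - 1)(t + 2) = 0 at t ∈ {-2, 0, 1, 4}.
The Hessian is diagonal: diag(f_ss, f_tt). Second derivatives: f_ss(-4)=3840, f_ss(-2)=-1440, f_ss(0)=1920, f_ss(4)=-11520; f_tt(-2)=720, f_tt(0)=-160, f_tt(1)=180, f_tt(4)=-1440.
Saddle points occur where the two diagonal entries have opposite signs: (-4, 0), (-4, 4), (-2, -2), (-2, 1), (0, 0), (0, 4), (4, -2), (4, 1). Count: 8.

8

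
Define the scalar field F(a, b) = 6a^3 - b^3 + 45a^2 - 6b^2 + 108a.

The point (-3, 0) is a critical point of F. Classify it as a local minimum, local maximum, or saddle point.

local maximum

The mixed partial ∂²F/∂a∂b is 0, so the Hessian at any point is diag(F_aa, F_bb) = diag(18(2a + 5), -6(b + 2)).
At (-3, 0): H = diag(-18, -12).
Both eigenvalues are negative, so H is negative definite: a local maximum.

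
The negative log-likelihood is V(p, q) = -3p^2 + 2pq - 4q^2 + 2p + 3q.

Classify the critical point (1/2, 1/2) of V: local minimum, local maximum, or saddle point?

local maximum

The Hessian of V is constant: H = [[-6, 2], [2, -8]].
det(H) = (-6)·(-8) − 2² = 44.
det(H) > 0 and tr(H) = -14 < 0, so H is negative definite and the point is a local maximum.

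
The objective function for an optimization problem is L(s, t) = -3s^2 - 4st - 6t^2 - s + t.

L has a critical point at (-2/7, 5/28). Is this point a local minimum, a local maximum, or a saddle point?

The Hessian of L is constant: H = [[-6, -4], [-4, -12]].
det(H) = (-6)·(-12) − (-4)² = 56.
det(H) > 0 and tr(H) = -18 < 0, so H is negative definite and the point is a local maximum.

local maximum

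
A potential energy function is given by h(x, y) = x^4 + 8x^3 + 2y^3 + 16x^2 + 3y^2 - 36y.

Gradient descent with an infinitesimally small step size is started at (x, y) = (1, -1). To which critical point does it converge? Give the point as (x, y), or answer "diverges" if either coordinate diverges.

(0, 2)

h is separable, so gradient descent decouples: x follows -∂h/∂x, y follows -∂h/∂y.
∂h/∂x = 4x(x + 2)(x + 4); at x=1 this is 60, so x decreases.
∂h/∂y = 6(y - 2)(y + 3); at y=-1 this is -36, so y increases.
x converges to its nearest critical value 0 (a local min of the x-part); y converges to 2. The iterate converges to (0, 2).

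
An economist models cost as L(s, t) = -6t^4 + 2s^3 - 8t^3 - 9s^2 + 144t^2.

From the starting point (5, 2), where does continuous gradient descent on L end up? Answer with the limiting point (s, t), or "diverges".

L is separable, so gradient descent decouples: s follows -∂L/∂s, t follows -∂L/∂t.
∂L/∂s = 6s(s - 3); at s=5 this is 60, so s decreases.
∂L/∂t = -24t(t - 3)(t + 4); at t=2 this is 288, so t decreases.
s converges to its nearest critical value 3 (a local min of the s-part); t converges to 0. The iterate converges to (3, 0).

(3, 0)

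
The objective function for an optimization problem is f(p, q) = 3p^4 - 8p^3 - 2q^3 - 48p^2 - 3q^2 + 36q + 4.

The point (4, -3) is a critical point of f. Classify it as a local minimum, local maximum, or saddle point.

The mixed partial ∂²f/∂p∂q is 0, so the Hessian at any point is diag(f_pp, f_qq) = diag(12(3p^2 - 4p - 8), -6(2q + 1)).
At (4, -3): H = diag(288, 30).
Both eigenvalues are positive, so H is positive definite: a local minimum.

local minimum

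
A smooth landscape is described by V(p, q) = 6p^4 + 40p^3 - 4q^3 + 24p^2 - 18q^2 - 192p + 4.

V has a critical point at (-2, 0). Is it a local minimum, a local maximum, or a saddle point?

local maximum

The mixed partial ∂²V/∂p∂q is 0, so the Hessian at any point is diag(V_pp, V_qq) = diag(24(3p^2 + 10p + 2), -12(2q + 3)).
At (-2, 0): H = diag(-144, -36).
Both eigenvalues are negative, so H is negative definite: a local maximum.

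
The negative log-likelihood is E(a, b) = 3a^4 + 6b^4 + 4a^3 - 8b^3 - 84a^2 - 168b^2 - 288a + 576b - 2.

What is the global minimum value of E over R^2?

-4418

E(a,b) separates as P(a) + Q(b) − 2, so its minimum is min P + min Q − 2.
P'(a) = 12(a - 4)(a + 2)(a + 3) vanishes at a ∈ {-3, -2, 4}; Q'(b) = 24(b - 3)(b - 2)(b + 4) vanishes at b ∈ {-4, 2, 3}.
Local minima of P (where P''>0): P(-3)=243, P(4)=-1472. Local minima of Q: Q(-4)=-2944, Q(3)=486.
So the global minimum of E is P(4) + Q(-4) − 2 = -1472 − 2944 − 2 = -4418, attained at (4, -4).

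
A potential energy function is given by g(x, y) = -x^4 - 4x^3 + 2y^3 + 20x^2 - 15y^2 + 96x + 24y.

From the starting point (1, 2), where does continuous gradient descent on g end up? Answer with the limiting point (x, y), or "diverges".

g is separable, so gradient descent decouples: x follows -∂g/∂x, y follows -∂g/∂y.
∂g/∂x = -4(x - 3)(x + 2)(x + 4); at x=1 this is 120, so x decreases.
∂g/∂y = 6(y - 4)(y - 1); at y=2 this is -12, so y increases.
x converges to its nearest critical value -2 (a local min of the x-part); y converges to 4. The iterate converges to (-2, 4).

(-2, 4)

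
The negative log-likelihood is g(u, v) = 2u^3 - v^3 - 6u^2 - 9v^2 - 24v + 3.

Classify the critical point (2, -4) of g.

The mixed partial ∂²g/∂u∂v is 0, so the Hessian at any point is diag(g_uu, g_vv) = diag(12(u - 1), -6(v + 3)).
At (2, -4): H = diag(12, 6).
Both eigenvalues are positive, so H is positive definite: a local minimum.

local minimum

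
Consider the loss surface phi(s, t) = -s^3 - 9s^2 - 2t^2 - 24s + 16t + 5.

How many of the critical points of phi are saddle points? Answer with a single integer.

1

phi separates as a function of s plus a function of t, so ∇phi=0 decouples.
∂phi/∂s = -3(s + 2)(s + 4) = 0 at s ∈ {-4, -2}; ∂phi/∂t = -4(t - 4) = 0 at t ∈ {4}.
The Hessian is diagonal: diag(phi_ss, phi_tt). Second derivatives: phi_ss(-4)=6, phi_ss(-2)=-6; phi_tt(4)=-4.
Saddle points occur where the two diagonal entries have opposite signs: (-4, 4). Count: 1.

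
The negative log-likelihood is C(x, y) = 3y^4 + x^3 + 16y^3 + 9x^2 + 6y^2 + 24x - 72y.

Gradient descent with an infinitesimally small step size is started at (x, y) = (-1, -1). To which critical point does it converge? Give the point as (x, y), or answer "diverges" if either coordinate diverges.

C is separable, so gradient descent decouples: x follows -∂C/∂x, y follows -∂C/∂y.
∂C/∂x = 3(x + 2)(x + 4); at x=-1 this is 9, so x decreases.
∂C/∂y = 12(y - 1)(y + 2)(y + 3); at y=-1 this is -48, so y increases.
x converges to its nearest critical value -2 (a local min of the x-part); y converges to 1. The iterate converges to (-2, 1).

(-2, 1)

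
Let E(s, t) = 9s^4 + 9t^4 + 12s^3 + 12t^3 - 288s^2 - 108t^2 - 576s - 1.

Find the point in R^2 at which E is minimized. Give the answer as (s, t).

E(s,t) separates as P(s) + Q(t) − 1, so its minimum is min P + min Q − 1.
P'(s) = 36(s - 4)(s + 1)(s + 4) vanishes at s ∈ {-4, -1, 4}; Q'(t) = 36t(t - 2)(t + 3) vanishes at t ∈ {-3, 0, 2}.
Local minima of P (where P''>0): P(-4)=-768, P(4)=-3840. Local minima of Q: Q(-3)=-567, Q(2)=-192.
So the global minimum of E is P(4) + Q(-3) − 1 = -3840 − 567 − 1 = -4408, attained at (4, -3).

(4, -3)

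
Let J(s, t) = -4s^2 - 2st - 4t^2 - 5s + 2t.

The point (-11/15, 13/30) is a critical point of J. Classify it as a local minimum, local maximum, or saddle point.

The Hessian of J is constant: H = [[-8, -2], [-2, -8]].
det(H) = (-8)·(-8) − (-2)² = 60.
det(H) > 0 and tr(H) = -16 < 0, so H is negative definite and the point is a local maximum.

local maximum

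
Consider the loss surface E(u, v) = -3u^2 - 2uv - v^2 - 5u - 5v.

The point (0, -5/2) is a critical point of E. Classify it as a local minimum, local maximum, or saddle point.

The Hessian of E is constant: H = [[-6, -2], [-2, -2]].
det(H) = (-6)·(-2) − (-2)² = 8.
det(H) > 0 and tr(H) = -8 < 0, so H is negative definite and the point is a local maximum.

local maximum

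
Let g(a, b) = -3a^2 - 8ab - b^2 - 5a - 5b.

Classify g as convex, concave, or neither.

neither

g is quadratic, so its Hessian is the constant matrix H = [[-6, -8], [-8, -2]].
det(H) = -52, tr(H) = -8.
det(H) < 0, so H is indefinite: neither convex nor concave.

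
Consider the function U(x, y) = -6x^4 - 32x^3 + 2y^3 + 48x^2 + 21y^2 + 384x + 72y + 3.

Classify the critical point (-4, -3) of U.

The mixed partial ∂²U/∂x∂y is 0, so the Hessian at any point is diag(U_xx, U_yy) = diag(24(-3x^2 - 8x + 4), 6(2y + 7)).
At (-4, -3): H = diag(-288, 6).
The eigenvalues have opposite signs, so H is indefinite: a saddle point.

saddle point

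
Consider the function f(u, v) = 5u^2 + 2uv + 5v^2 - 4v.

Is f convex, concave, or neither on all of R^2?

convex

f is quadratic, so its Hessian is the constant matrix H = [[10, 2], [2, 10]].
det(H) = 96, tr(H) = 20.
det(H) > 0 and tr(H) > 0, so H is positive definite everywhere: convex.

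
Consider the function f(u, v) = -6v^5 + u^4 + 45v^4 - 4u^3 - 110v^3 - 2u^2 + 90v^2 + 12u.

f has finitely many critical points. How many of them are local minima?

4

f separates as a function of u plus a function of v, so ∇f=0 decouples.
∂f/∂u = 4(u - 3)(u - 1)(u + 1) = 0 at u ∈ {-1, 1, 3}; ∂f/∂v = -30v(v - 3)(v - 2)(v - 1) = 0 at v ∈ {0, 1, 2, 3}.
The Hessian is diagonal: diag(f_uu, f_vv). Second derivatives: f_uu(-1)=32, f_uu(1)=-16, f_uu(3)=32; f_vv(0)=180, f_vv(1)=-60, f_vv(2)=60, f_vv(3)=-180.
Local minima occur where both diagonal entries positive: (-1, 0), (-1, 2), (3, 0), (3, 2). Count: 4.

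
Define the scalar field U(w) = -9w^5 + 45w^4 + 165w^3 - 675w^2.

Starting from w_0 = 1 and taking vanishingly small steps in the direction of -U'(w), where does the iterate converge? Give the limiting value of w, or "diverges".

U'(w) = -45w(w - 5)(w - 2)(w + 3), so U'(1) = -720.
Gradient descent moves in the -U' direction, i.e. w is increasing.
The nearest critical point in that direction is w = 2, where U'' = 1350 > 0 (a local minimum). The iterate converges there.

2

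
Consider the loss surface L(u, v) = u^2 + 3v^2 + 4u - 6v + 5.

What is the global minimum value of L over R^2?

L(u,v) separates as P(u) + Q(v) + 5, so its minimum is min P + min Q + 5.
P'(u) = 2u + 4 vanishes at u ∈ {-2}; Q'(v) = 6v - 6 vanishes at v ∈ {1}.
Local minima of P (where P''>0): P(-2)=-4. Local minima of Q: Q(1)=-3.
So the global minimum of L is P(-2) + Q(1) + 5 = -4 − 3 + 5 = -2, attained at (-2, 1).

-2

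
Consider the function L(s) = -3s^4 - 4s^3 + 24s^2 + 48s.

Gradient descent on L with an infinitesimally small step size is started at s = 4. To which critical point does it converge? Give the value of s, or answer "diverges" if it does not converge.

diverges

L'(s) = -12(s - 2)(s + 1)(s + 2), so L'(4) = -720.
Gradient descent moves in the -L' direction, i.e. s is increasing.
There is no critical point above s=4, and L' keeps the same sign, so the iterate runs off to +∞.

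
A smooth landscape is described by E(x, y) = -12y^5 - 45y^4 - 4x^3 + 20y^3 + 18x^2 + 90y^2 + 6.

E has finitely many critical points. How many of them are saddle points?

4

E separates as a function of x plus a function of y, so ∇E=0 decouples.
∂E/∂x = -12x(x - 3) = 0 at x ∈ {0, 3}; ∂E/∂y = -60y(y - 1)(y + 1)(y + 3) = 0 at y ∈ {-3, -1, 0, 1}.
The Hessian is diagonal: diag(E_xx, E_yy). Second derivatives: E_xx(0)=36, E_xx(3)=-36; E_yy(-3)=1440, E_yy(-1)=-240, E_yy(0)=180, E_yy(1)=-480.
Saddle points occur where the two diagonal entries have opposite signs: (0, -1), (0, 1), (3, -3), (3, 0). Count: 4.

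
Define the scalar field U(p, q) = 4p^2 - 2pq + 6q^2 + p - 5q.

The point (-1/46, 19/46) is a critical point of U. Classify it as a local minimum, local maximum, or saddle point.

The Hessian of U is constant: H = [[8, -2], [-2, 12]].
det(H) = 8·12 − (-2)² = 92.
det(H) > 0 and tr(H) = 20 > 0, so H is positive definite and the point is a local minimum.

local minimum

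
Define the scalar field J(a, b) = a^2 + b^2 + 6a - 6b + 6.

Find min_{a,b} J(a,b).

J(a,b) separates as P(a) + Q(b) + 6, so its minimum is min P + min Q + 6.
P'(a) = 2a + 6 vanishes at a ∈ {-3}; Q'(b) = 2b - 6 vanishes at b ∈ {3}.
Local minima of P (where P''>0): P(-3)=-9. Local minima of Q: Q(3)=-9.
So the global minimum of J is P(-3) + Q(3) + 6 = -9 − 9 + 6 = -12, attained at (-3, 3).

-12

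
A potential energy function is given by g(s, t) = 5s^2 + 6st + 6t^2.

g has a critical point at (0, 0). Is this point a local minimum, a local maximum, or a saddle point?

The Hessian of g is constant: H = [[10, 6], [6, 12]].
det(H) = 10·12 − 6² = 84.
det(H) > 0 and tr(H) = 22 > 0, so H is positive definite and the point is a local minimum.

local minimum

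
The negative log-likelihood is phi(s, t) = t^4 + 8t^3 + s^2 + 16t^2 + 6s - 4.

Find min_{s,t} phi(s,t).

phi(s,t) separates as P(s) + Q(t) − 4, so its minimum is min P + min Q − 4.
P'(s) = 2s + 6 vanishes at s ∈ {-3}; Q'(t) = 4t(t + 2)(t + 4) vanishes at t ∈ {-4, -2, 0}.
Local minima of P (where P''>0): P(-3)=-9. Local minima of Q: Q(-4)=0, Q(0)=0.
So the global minimum of phi is P(-3) + Q(-4) − 4 = -9 + 0 − 4 = -13, attained at (-3, -4).

-13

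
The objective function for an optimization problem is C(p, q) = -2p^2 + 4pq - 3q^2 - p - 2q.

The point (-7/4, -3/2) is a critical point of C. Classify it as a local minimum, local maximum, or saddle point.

local maximum

The Hessian of C is constant: H = [[-4, 4], [4, -6]].
det(H) = (-4)·(-6) − 4² = 8.
det(H) > 0 and tr(H) = -10 < 0, so H is negative definite and the point is a local maximum.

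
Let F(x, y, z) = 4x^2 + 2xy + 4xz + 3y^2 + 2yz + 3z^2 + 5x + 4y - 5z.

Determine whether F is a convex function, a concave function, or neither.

F is quadratic, so its Hessian is the constant matrix H = [[8, 2, 4], [2, 6, 2], [4, 2, 6]].
Leading principal minors: 8, 44, 168.
All positive ⇒ H ≻ 0 ⇒ convex.

convex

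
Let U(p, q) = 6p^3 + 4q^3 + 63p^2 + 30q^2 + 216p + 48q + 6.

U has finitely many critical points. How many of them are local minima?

1

U separates as a function of p plus a function of q, so ∇U=0 decouples.
∂U/∂p = 18(p + 3)(p + 4) = 0 at p ∈ {-4, -3}; ∂U/∂q = 12(q + 1)(q + 4) = 0 at q ∈ {-4, -1}.
The Hessian is diagonal: diag(U_pp, U_qq). Second derivatives: U_pp(-4)=-18, U_pp(-3)=18; U_qq(-4)=-36, U_qq(-1)=36.
Local minima occur where both diagonal entries positive: (-3, -1). Count: 1.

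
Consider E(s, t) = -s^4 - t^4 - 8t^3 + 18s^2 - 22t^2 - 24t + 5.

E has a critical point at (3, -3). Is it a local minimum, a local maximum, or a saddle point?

The mixed partial ∂²E/∂s∂t is 0, so the Hessian at any point is diag(E_ss, E_tt) = diag(12(-s^2 + 3), -4(3t^2 + 12t + 11)).
At (3, -3): H = diag(-72, -8).
Both eigenvalues are negative, so H is negative definite: a local maximum.

local maximum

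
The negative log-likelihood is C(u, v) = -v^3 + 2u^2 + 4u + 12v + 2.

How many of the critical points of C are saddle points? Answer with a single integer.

C separates as a function of u plus a function of v, so ∇C=0 decouples.
∂C/∂u = 4(u + 1) = 0 at u ∈ {-1}; ∂C/∂v = -3(v - 2)(v + 2) = 0 at v ∈ {-2, 2}.
The Hessian is diagonal: diag(C_uu, C_vv). Second derivatives: C_uu(-1)=4; C_vv(-2)=12, C_vv(2)=-12.
Saddle points occur where the two diagonal entries have opposite signs: (-1, 2). Count: 1.

1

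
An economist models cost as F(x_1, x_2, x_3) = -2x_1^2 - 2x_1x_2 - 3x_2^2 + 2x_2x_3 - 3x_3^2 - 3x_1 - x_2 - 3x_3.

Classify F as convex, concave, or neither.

F is quadratic, so its Hessian is the constant matrix H = [[-4, -2, 0], [-2, -6, 2], [0, 2, -6]].
Leading principal minors: -4, 20, -104.
Signs alternate −, +, − ⇒ H ≺ 0 ⇒ concave.

concave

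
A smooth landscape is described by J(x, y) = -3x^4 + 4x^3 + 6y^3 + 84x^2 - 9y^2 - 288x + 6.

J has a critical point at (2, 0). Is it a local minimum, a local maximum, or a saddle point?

saddle point

The mixed partial ∂²J/∂x∂y is 0, so the Hessian at any point is diag(J_xx, J_yy) = diag(12(-3x^2 + 2x + 14), 18(2y - 1)).
At (2, 0): H = diag(72, -18).
The eigenvalues have opposite signs, so H is indefinite: a saddle point.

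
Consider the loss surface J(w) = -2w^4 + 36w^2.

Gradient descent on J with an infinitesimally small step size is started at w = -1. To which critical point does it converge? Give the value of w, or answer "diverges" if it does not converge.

J'(w) = -8w(w - 3)(w + 3), so J'(-1) = -64.
Gradient descent moves in the -J' direction, i.e. w is increasing.
The nearest critical point in that direction is w = 0, where J'' = 72 > 0 (a local minimum). The iterate converges there.

0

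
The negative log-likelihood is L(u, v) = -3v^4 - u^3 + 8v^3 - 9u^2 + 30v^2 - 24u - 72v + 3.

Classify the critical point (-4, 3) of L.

saddle point

The mixed partial ∂²L/∂u∂v is 0, so the Hessian at any point is diag(L_uu, L_vv) = diag(-6(u + 3), 12(-3v^2 + 4v + 5)).
At (-4, 3): H = diag(6, -120).
The eigenvalues have opposite signs, so H is indefinite: a saddle point.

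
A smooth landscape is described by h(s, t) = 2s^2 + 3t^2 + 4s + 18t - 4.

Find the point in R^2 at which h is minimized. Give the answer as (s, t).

h(s,t) separates as P(s) + Q(t) − 4, so its minimum is min P + min Q − 4.
P'(s) = 4s + 4 vanishes at s ∈ {-1}; Q'(t) = 6(t + 3) vanishes at t ∈ {-3}.
Local minima of P (where P''>0): P(-1)=-2. Local minima of Q: Q(-3)=-27.
So the global minimum of h is P(-1) + Q(-3) − 4 = -2 − 27 − 4 = -33, attained at (-1, -3).

(-1, -3)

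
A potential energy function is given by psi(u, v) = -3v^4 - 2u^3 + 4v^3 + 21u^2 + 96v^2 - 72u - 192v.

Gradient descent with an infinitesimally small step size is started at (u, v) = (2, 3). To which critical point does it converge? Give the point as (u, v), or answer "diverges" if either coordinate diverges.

psi is separable, so gradient descent decouples: u follows -∂psi/∂u, v follows -∂psi/∂v.
∂psi/∂u = -6(u - 4)(u - 3); at u=2 this is -12, so u increases.
∂psi/∂v = -12(v - 4)(v - 1)(v + 4); at v=3 this is 168, so v decreases.
u converges to its nearest critical value 3 (a local min of the u-part); v converges to 1. The iterate converges to (3, 1).

(3, 1)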